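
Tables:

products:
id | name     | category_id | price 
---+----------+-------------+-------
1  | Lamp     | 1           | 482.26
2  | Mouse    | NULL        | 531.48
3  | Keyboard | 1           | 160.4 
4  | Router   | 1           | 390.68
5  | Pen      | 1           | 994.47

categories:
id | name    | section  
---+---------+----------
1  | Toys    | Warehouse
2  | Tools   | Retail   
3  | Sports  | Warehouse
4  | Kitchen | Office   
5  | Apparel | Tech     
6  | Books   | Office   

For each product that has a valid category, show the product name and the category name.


INNER JOIN keeps only products rows whose category_id matches an id in categories. Walk through each product:
  - product 1 (Lamp): category_id=1 -> matches Toys
  - product 2 (Mouse): category_id=NULL, no match -> dropped
  - product 3 (Keyboard): category_id=1 -> matches Toys
  - product 4 (Router): category_id=1 -> matches Toys
  - product 5 (Pen): category_id=1 -> matches Toys
So 1 of 5 rows is dropped.

SQL:
SELECT a.name, b.name AS category
FROM products a
INNER JOIN categories b ON a.category_id = b.id

Result:
name     | category
---------+---------
Lamp     | Toys    
Keyboard | Toys    
Router   | Toys    
Pen      | Toys    


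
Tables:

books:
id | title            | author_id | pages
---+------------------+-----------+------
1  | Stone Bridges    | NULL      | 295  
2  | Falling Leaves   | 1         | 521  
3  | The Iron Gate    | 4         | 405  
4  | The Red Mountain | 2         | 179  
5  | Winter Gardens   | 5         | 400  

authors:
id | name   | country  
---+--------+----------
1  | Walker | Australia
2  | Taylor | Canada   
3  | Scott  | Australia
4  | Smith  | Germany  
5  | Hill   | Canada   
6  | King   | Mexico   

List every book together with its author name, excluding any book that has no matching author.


INNER JOIN keeps only books rows whose author_id matches an id in authors. Walk through each book:
  - book 1 (Stone Bridges): author_id=NULL, no match -> dropped
  - book 2 (Falling Leaves): author_id=1 -> matches Walker
  - book 3 (The Iron Gate): author_id=4 -> matches Smith
  - book 4 (The Red Mountain): author_id=2 -> matches Taylor
  - book 5 (Winter Gardens): author_id=5 -> matches Hill
So 1 of 5 rows is dropped.

SQL:
SELECT a.title, b.name AS author
FROM books a
INNER JOIN authors b ON a.author_id = b.id

Result:
title            | author
-----------------+-------
Falling Leaves   | Walker
The Iron Gate    | Smith 
The Red Mountain | Taylor
Winter Gardens   | Hill  


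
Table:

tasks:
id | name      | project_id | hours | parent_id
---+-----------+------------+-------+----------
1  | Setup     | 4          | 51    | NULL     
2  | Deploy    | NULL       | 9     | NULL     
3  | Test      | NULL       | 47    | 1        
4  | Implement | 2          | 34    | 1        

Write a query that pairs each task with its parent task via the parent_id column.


This is a self-join: tasks is joined to a second copy of itself, matching each row's parent_id to another row's id. Use LEFT JOIN so rows with parent_id=NULL are kept.
  - task 1 (Setup): parent_id=NULL -> NULL
  - task 2 (Deploy): parent_id=NULL -> NULL
  - task 3 (Test): parent_id=1 -> Setup
  - task 4 (Implement): parent_id=1 -> Setup

SQL:
SELECT a.name AS item, b.name AS parent
FROM tasks a
LEFT JOIN tasks b ON a.parent_id = b.id

Result:
item      | parent
----------+-------
Setup     | NULL  
Deploy    | NULL  
Test      | Setup 
Implement | Setup 


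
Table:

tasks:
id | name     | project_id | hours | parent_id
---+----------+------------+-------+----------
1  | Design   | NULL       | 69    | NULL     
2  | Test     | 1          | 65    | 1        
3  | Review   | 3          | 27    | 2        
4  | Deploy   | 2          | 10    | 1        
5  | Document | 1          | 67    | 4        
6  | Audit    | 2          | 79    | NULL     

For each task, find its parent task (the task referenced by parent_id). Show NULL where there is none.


This is a self-join: tasks is joined to a second copy of itself, matching each row's parent_id to another row's id. Use LEFT JOIN so rows with parent_id=NULL are kept.
  - task 1 (Design): parent_id=NULL -> NULL
  - task 2 (Test): parent_id=1 -> Design
  - task 3 (Review): parent_id=2 -> Test
  - task 4 (Deploy): parent_id=1 -> Design
  - task 5 (Document): parent_id=4 -> Deploy
  - task 6 (Audit): parent_id=NULL -> NULL

SQL:
SELECT a.name AS item, b.name AS parent
FROM tasks a
LEFT JOIN tasks b ON a.parent_id = b.id

Result:
item     | parent
---------+-------
Design   | NULL  
Test     | Design
Review   | Test  
Deploy   | Design
Document | Deploy
Audit    | NULL  


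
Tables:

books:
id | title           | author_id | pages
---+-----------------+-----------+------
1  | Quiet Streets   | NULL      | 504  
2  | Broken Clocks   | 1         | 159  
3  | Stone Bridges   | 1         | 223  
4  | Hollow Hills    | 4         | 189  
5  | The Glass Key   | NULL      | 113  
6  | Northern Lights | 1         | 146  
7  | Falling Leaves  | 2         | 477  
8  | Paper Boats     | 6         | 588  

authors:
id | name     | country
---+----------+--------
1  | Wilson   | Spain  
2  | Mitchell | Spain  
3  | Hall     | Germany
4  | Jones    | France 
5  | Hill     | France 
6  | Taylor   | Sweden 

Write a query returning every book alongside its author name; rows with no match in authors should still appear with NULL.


LEFT JOIN keeps every row from books (the left table); where author_id has no match in authors, the author columns become NULL. Walk through each book:
  - book 1 (Quiet Streets): author_id=NULL, no match -> kept with NULL
  - book 2 (Broken Clocks): author_id=1 -> matches Wilson
  - book 3 (Stone Bridges): author_id=1 -> matches Wilson
  - book 4 (Hollow Hills): author_id=4 -> matches Jones
  - book 5 (The Glass Key): author_id=NULL, no match -> kept with NULL
  - book 6 (Northern Lights): author_id=1 -> matches Wilson
  - book 7 (Falling Leaves): author_id=2 -> matches Mitchell
  - book 8 (Paper Boats): author_id=6 -> matches Taylor
All 8 rows appear; 2 have NULL author.

SQL:
SELECT a.title, b.name AS author
FROM books a
LEFT JOIN authors b ON a.author_id = b.id

Result:
title           | author  
----------------+---------
Quiet Streets   | NULL    
Broken Clocks   | Wilson  
Stone Bridges   | Wilson  
Hollow Hills    | Jones   
The Glass Key   | NULL    
Northern Lights | Wilson  
Falling Leaves  | Mitchell
Paper Boats     | Taylor  


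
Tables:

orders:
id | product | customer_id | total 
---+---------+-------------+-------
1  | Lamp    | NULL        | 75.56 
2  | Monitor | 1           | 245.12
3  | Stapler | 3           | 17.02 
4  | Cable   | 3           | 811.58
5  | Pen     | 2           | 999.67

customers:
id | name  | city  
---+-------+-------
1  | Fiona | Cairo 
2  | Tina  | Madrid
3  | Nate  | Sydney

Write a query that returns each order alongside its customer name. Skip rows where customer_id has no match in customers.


INNER JOIN keeps only orders rows whose customer_id matches an id in customers. Walk through each order:
  - order 1 (Lamp): customer_id=NULL, no match -> dropped
  - order 2 (Monitor): customer_id=1 -> matches Fiona
  - order 3 (Stapler): customer_id=3 -> matches Nate
  - order 4 (Cable): customer_id=3 -> matches Nate
  - order 5 (Pen): customer_id=2 -> matches Tina
So 1 of 5 rows is dropped.

SQL:
SELECT a.product, b.name AS customer
FROM orders a
INNER JOIN customers b ON a.customer_id = b.id

Result:
product | customer
--------+---------
Monitor | Fiona   
Stapler | Nate    
Cable   | Nate    
Pen     | Tina    


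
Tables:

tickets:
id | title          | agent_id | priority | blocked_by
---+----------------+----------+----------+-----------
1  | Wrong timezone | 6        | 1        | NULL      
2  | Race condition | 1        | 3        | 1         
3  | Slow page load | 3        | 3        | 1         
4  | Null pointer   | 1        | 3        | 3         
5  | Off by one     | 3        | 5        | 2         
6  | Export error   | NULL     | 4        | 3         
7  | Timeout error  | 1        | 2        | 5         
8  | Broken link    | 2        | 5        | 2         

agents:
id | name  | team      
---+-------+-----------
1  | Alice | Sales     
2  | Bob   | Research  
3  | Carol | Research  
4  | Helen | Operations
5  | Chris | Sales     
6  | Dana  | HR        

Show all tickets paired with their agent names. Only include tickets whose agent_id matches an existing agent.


INNER JOIN keeps only tickets rows whose agent_id matches an id in agents. Walk through each ticket:
  - ticket 1 (Wrong timezone): agent_id=6 -> matches Dana
  - ticket 2 (Race condition): agent_id=1 -> matches Alice
  - ticket 3 (Slow page load): agent_id=3 -> matches Carol
  - ticket 4 (Null pointer): agent_id=1 -> matches Alice
  - ticket 5 (Off by one): agent_id=3 -> matches Carol
  - ticket 6 (Export error): agent_id=NULL, no match -> dropped
  - ticket 7 (Timeout error): agent_id=1 -> matches Alice
  - ticket 8 (Broken link): agent_id=2 -> matches Bob
So 1 of 8 rows is dropped.

SQL:
SELECT a.title, b.name AS agent
FROM tickets a
INNER JOIN agents b ON a.agent_id = b.id

Result:
title          | agent
---------------+------
Wrong timezone | Dana 
Race condition | Alice
Slow page load | Carol
Null pointer   | Alice
Off by one     | Carol
Timeout error  | Alice
Broken link    | Bob  


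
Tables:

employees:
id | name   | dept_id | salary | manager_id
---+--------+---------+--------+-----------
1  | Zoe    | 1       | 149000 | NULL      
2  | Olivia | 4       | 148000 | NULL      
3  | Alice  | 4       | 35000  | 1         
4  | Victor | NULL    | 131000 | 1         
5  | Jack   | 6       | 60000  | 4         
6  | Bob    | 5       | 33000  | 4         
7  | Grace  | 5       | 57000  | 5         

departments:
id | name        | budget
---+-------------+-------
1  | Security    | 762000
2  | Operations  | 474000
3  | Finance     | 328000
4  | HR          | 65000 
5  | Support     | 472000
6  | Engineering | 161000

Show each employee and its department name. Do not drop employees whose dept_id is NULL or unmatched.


LEFT JOIN keeps every row from employees (the left table); where dept_id has no match in departments, the department columns become NULL. Walk through each employee:
  - employee 1 (Zoe): dept_id=1 -> matches Security
  - employee 2 (Olivia): dept_id=4 -> matches HR
  - employee 3 (Alice): dept_id=4 -> matches HR
  - employee 4 (Victor): dept_id=NULL, no match -> kept with NULL
  - employee 5 (Jack): dept_id=6 -> matches Engineering
  - employee 6 (Bob): dept_id=5 -> matches Support
  - employee 7 (Grace): dept_id=5 -> matches Support
All 7 rows appear; 1 has NULL department.

SQL:
SELECT a.name, b.name AS department
FROM employees a
LEFT JOIN departments b ON a.dept_id = b.id

Result:
name   | department 
-------+------------
Zoe    | Security   
Olivia | HR         
Alice  | HR         
Victor | NULL       
Jack   | Engineering
Bob    | Support    
Grace  | Support    


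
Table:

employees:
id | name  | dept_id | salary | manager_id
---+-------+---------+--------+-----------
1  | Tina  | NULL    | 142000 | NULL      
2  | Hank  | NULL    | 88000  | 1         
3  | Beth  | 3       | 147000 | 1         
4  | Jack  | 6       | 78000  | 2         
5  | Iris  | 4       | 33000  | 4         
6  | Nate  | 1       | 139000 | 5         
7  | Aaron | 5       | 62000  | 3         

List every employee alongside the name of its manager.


This is a self-join: employees is joined to a second copy of itself, matching each row's manager_id to another row's id. Use LEFT JOIN so rows with manager_id=NULL are kept.
  - employee 1 (Tina): manager_id=NULL -> NULL
  - employee 2 (Hank): manager_id=1 -> Tina
  - employee 3 (Beth): manager_id=1 -> Tina
  - employee 4 (Jack): manager_id=2 -> Hank
  - employee 5 (Iris): manager_id=4 -> Jack
  - employee 6 (Nate): manager_id=5 -> Iris
  - employee 7 (Aaron): manager_id=3 -> Beth

SQL:
SELECT a.name AS item, b.name AS manager
FROM employees a
LEFT JOIN employees b ON a.manager_id = b.id

Result:
item  | manager
------+--------
Tina  | NULL   
Hank  | Tina   
Beth  | Tina   
Jack  | Hank   
Iris  | Jack   
Nate  | Iris   
Aaron | Beth   


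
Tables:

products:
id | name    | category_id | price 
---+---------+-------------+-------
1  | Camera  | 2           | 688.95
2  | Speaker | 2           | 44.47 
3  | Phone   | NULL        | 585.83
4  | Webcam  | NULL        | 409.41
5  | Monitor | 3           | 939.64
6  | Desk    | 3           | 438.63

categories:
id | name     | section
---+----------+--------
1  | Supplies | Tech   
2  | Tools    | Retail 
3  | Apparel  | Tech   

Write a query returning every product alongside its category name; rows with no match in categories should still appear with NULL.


LEFT JOIN keeps every row from products (the left table); where category_id has no match in categories, the category columns become NULL. Walk through each product:
  - product 1 (Camera): category_id=2 -> matches Tools
  - product 2 (Speaker): category_id=2 -> matches Tools
  - product 3 (Phone): category_id=NULL, no match -> kept with NULL
  - product 4 (Webcam): category_id=NULL, no match -> kept with NULL
  - product 5 (Monitor): category_id=3 -> matches Apparel
  - product 6 (Desk): category_id=3 -> matches Apparel
All 6 rows appear; 2 have NULL category.

SQL:
SELECT a.name, b.name AS category
FROM products a
LEFT JOIN categories b ON a.category_id = b.id

Result:
name    | category
--------+---------
Camera  | Tools   
Speaker | Tools   
Phone   | NULL    
Webcam  | NULL    
Monitor | Apparel 
Desk    | Apparel 


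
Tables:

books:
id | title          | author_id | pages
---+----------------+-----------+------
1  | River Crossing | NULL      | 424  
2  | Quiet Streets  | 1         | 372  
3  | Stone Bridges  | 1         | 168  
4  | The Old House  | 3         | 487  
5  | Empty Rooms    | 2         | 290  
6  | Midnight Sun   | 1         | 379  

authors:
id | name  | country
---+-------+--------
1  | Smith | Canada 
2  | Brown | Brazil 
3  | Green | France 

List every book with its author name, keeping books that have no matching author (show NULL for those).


LEFT JOIN keeps every row from books (the left table); where author_id has no match in authors, the author columns become NULL. Walk through each book:
  - book 1 (River Crossing): author_id=NULL, no match -> kept with NULL
  - book 2 (Quiet Streets): author_id=1 -> matches Smith
  - book 3 (Stone Bridges): author_id=1 -> matches Smith
  - book 4 (The Old House): author_id=3 -> matches Green
  - book 5 (Empty Rooms): author_id=2 -> matches Brown
  - book 6 (Midnight Sun): author_id=1 -> matches Smith
All 6 rows appear; 1 has NULL author.

SQL:
SELECT a.title, b.name AS author
FROM books a
LEFT JOIN authors b ON a.author_id = b.id

Result:
title          | author
---------------+-------
River Crossing | NULL  
Quiet Streets  | Smith 
Stone Bridges  | Smith 
The Old House  | Green 
Empty Rooms    | Brown 
Midnight Sun   | Smith 


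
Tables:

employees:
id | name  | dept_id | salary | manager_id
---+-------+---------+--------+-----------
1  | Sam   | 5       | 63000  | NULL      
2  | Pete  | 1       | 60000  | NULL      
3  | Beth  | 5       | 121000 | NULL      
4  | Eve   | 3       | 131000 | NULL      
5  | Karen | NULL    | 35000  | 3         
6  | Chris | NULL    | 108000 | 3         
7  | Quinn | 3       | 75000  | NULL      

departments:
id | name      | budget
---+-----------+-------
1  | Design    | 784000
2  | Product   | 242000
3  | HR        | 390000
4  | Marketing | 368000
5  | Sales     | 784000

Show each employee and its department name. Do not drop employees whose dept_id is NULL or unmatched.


LEFT JOIN keeps every row from employees (the left table); where dept_id has no match in departments, the department columns become NULL. Walk through each employee:
  - employee 1 (Sam): dept_id=5 -> matches Sales
  - employee 2 (Pete): dept_id=1 -> matches Design
  - employee 3 (Beth): dept_id=5 -> matches Sales
  - employee 4 (Eve): dept_id=3 -> matches HR
  - employee 5 (Karen): dept_id=NULL, no match -> kept with NULL
  - employee 6 (Chris): dept_id=NULL, no match -> kept with NULL
  - employee 7 (Quinn): dept_id=3 -> matches HR
All 7 rows appear; 2 have NULL department.

SQL:
SELECT a.name, b.name AS department
FROM employees a
LEFT JOIN departments b ON a.dept_id = b.id

Result:
name  | department
------+-----------
Sam   | Sales     
Pete  | Design    
Beth  | Sales     
Eve   | HR        
Karen | NULL      
Chris | NULL      
Quinn | HR        


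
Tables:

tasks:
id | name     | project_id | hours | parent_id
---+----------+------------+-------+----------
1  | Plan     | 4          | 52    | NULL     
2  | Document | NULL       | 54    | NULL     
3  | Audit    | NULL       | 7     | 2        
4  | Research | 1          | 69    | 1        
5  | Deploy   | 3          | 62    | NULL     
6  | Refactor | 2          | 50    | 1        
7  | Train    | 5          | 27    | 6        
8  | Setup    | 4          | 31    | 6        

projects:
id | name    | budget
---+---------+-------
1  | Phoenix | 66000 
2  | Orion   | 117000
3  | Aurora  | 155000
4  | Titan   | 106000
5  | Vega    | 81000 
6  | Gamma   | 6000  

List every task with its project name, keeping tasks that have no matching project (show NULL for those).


LEFT JOIN keeps every row from tasks (the left table); where project_id has no match in projects, the project columns become NULL. Walk through each task:
  - task 1 (Plan): project_id=4 -> matches Titan
  - task 2 (Document): project_id=NULL, no match -> kept with NULL
  - task 3 (Audit): project_id=NULL, no match -> kept with NULL
  - task 4 (Research): project_id=1 -> matches Phoenix
  - task 5 (Deploy): project_id=3 -> matches Aurora
  - task 6 (Refactor): project_id=2 -> matches Orion
  - task 7 (Train): project_id=5 -> matches Vega
  - task 8 (Setup): project_id=4 -> matches Titan
All 8 rows appear; 2 have NULL project.

SQL:
SELECT a.name, b.name AS project
FROM tasks a
LEFT JOIN projects b ON a.project_id = b.id

Result:
name     | project
---------+--------
Plan     | Titan  
Document | NULL   
Audit    | NULL   
Research | Phoenix
Deploy   | Aurora 
Refactor | Orion  
Train    | Vega   
Setup    | Titan  


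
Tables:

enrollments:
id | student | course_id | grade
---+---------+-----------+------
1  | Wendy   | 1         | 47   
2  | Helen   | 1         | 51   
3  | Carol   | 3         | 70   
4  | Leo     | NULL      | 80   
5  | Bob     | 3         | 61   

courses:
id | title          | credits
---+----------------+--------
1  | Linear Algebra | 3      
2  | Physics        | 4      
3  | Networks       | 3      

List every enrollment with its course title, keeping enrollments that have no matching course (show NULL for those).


LEFT JOIN keeps every row from enrollments (the left table); where course_id has no match in courses, the course columns become NULL. Walk through each enrollment:
  - enrollment 1 (Wendy): course_id=1 -> matches Linear Algebra
  - enrollment 2 (Helen): course_id=1 -> matches Linear Algebra
  - enrollment 3 (Carol): course_id=3 -> matches Networks
  - enrollment 4 (Leo): course_id=NULL, no match -> kept with NULL
  - enrollment 5 (Bob): course_id=3 -> matches Networks
All 5 rows appear; 1 has NULL course.

SQL:
SELECT a.student, b.title AS course
FROM enrollments a
LEFT JOIN courses b ON a.course_id = b.id

Result:
student | course        
--------+---------------
Wendy   | Linear Algebra
Helen   | Linear Algebra
Carol   | Networks      
Leo     | NULL          
Bob     | Networks      


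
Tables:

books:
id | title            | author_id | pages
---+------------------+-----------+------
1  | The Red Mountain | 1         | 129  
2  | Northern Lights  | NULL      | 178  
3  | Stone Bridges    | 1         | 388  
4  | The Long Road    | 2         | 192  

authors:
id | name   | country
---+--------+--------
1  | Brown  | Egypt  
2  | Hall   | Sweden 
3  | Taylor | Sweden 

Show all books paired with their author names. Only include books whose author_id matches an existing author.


INNER JOIN keeps only books rows whose author_id matches an id in authors. Walk through each book:
  - book 1 (The Red Mountain): author_id=1 -> matches Brown
  - book 2 (Northern Lights): author_id=NULL, no match -> dropped
  - book 3 (Stone Bridges): author_id=1 -> matches Brown
  - book 4 (The Long Road): author_id=2 -> matches Hall
So 1 of 4 rows is dropped.

SQL:
SELECT a.title, b.name AS author
FROM books a
INNER JOIN authors b ON a.author_id = b.id

Result:
title            | author
-----------------+-------
The Red Mountain | Brown 
Stone Bridges    | Brown 
The Long Road    | Hall  


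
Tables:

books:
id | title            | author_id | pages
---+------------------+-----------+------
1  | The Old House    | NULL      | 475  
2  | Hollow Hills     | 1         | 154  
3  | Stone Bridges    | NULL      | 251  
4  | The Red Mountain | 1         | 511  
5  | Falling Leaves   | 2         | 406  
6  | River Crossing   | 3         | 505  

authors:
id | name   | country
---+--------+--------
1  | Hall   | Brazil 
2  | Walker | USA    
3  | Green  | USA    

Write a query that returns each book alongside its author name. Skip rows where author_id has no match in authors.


INNER JOIN keeps only books rows whose author_id matches an id in authors. Walk through each book:
  - book 1 (The Old House): author_id=NULL, no match -> dropped
  - book 2 (Hollow Hills): author_id=1 -> matches Hall
  - book 3 (Stone Bridges): author_id=NULL, no match -> dropped
  - book 4 (The Red Mountain): author_id=1 -> matches Hall
  - book 5 (Falling Leaves): author_id=2 -> matches Walker
  - book 6 (River Crossing): author_id=3 -> matches Green
So 2 of 6 rows are dropped.

SQL:
SELECT a.title, b.name AS author
FROM books a
INNER JOIN authors b ON a.author_id = b.id

Result:
title            | author
-----------------+-------
Hollow Hills     | Hall  
The Red Mountain | Hall  
Falling Leaves   | Walker
River Crossing   | Green 


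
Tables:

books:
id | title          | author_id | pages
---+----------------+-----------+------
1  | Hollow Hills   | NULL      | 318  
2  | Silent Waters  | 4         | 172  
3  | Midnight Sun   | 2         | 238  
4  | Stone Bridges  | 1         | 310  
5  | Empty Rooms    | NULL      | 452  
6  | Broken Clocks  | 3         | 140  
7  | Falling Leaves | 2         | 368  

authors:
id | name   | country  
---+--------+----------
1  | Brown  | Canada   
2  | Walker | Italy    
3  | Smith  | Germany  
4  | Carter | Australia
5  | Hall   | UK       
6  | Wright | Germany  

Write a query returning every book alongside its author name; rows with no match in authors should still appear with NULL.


LEFT JOIN keeps every row from books (the left table); where author_id has no match in authors, the author columns become NULL. Walk through each book:
  - book 1 (Hollow Hills): author_id=NULL, no match -> kept with NULL
  - book 2 (Silent Waters): author_id=4 -> matches Carter
  - book 3 (Midnight Sun): author_id=2 -> matches Walker
  - book 4 (Stone Bridges): author_id=1 -> matches Brown
  - book 5 (Empty Rooms): author_id=NULL, no match -> kept with NULL
  - book 6 (Broken Clocks): author_id=3 -> matches Smith
  - book 7 (Falling Leaves): author_id=2 -> matches Walker
All 7 rows appear; 2 have NULL author.

SQL:
SELECT a.title, b.name AS author
FROM books a
LEFT JOIN authors b ON a.author_id = b.id

Result:
title          | author
---------------+-------
Hollow Hills   | NULL  
Silent Waters  | Carter
Midnight Sun   | Walker
Stone Bridges  | Brown 
Empty Rooms    | NULL  
Broken Clocks  | Smith 
Falling Leaves | Walker


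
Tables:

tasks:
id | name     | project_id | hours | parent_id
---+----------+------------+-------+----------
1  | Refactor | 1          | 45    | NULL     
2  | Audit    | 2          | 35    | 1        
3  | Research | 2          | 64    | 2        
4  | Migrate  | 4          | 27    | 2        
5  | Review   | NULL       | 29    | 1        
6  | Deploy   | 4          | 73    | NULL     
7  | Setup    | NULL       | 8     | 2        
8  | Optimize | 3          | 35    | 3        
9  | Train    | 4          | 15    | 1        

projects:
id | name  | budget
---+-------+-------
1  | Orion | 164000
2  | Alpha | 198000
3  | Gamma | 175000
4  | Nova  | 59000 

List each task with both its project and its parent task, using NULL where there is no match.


Two LEFT JOINs from the same base table tasks: one to projects via project_id, one to tasks itself via parent_id. Both are LEFT so every task is preserved.
Match against projects:
  - task 1 (Refactor): project_id=1 -> matches Orion
  - task 2 (Audit): project_id=2 -> matches Alpha
  - task 3 (Research): project_id=2 -> matches Alpha
  - task 4 (Migrate): project_id=4 -> matches Nova
  - task 5 (Review): project_id=NULL, no match -> kept with NULL
  - task 6 (Deploy): project_id=4 -> matches Nova
  - task 7 (Setup): project_id=NULL, no match -> kept with NULL
  - task 8 (Optimize): project_id=3 -> matches Gamma
  - task 9 (Train): project_id=4 -> matches Nova
Match against tasks (self):
  - task 1 (Refactor): parent_id=NULL -> NULL
  - task 2 (Audit): parent_id=1 -> Refactor
  - task 3 (Research): parent_id=2 -> Audit
  - task 4 (Migrate): parent_id=2 -> Audit
  - task 5 (Review): parent_id=1 -> Refactor
  - task 6 (Deploy): parent_id=NULL -> NULL
  - task 7 (Setup): parent_id=2 -> Audit
  - task 8 (Optimize): parent_id=3 -> Research
  - task 9 (Train): parent_id=1 -> Refactor

SQL:
SELECT a.name, b.name AS project, c.name AS parent
FROM tasks a
LEFT JOIN projects b ON a.project_id = b.id
LEFT JOIN tasks c ON a.parent_id = c.id

Result:
name     | project | parent  
---------+---------+---------
Refactor | Orion   | NULL    
Audit    | Alpha   | Refactor
Research | Alpha   | Audit   
Migrate  | Nova    | Audit   
Review   | NULL    | Refactor
Deploy   | Nova    | NULL    
Setup    | NULL    | Audit   
Optimize | Gamma   | Research
Train    | Nova    | Refactor


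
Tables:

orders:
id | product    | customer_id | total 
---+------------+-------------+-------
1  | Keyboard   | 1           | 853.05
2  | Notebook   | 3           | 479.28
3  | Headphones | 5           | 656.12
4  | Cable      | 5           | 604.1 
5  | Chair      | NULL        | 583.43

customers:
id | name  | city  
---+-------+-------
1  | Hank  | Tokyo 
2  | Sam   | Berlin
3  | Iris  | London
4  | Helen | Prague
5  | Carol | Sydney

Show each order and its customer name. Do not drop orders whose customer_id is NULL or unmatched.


LEFT JOIN keeps every row from orders (the left table); where customer_id has no match in customers, the customer columns become NULL. Walk through each order:
  - order 1 (Keyboard): customer_id=1 -> matches Hank
  - order 2 (Notebook): customer_id=3 -> matches Iris
  - order 3 (Headphones): customer_id=5 -> matches Carol
  - order 4 (Cable): customer_id=5 -> matches Carol
  - order 5 (Chair): customer_id=NULL, no match -> kept with NULL
All 5 rows appear; 1 has NULL customer.

SQL:
SELECT a.product, b.name AS customer
FROM orders a
LEFT JOIN customers b ON a.customer_id = b.id

Result:
product    | customer
-----------+---------
Keyboard   | Hank    
Notebook   | Iris    
Headphones | Carol   
Cable      | Carol   
Chair      | NULL    


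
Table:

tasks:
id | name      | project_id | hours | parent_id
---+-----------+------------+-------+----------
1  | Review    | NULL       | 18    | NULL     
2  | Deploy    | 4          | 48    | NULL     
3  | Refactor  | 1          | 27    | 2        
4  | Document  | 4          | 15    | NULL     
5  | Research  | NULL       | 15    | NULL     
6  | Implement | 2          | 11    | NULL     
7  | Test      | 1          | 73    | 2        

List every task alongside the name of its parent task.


This is a self-join: tasks is joined to a second copy of itself, matching each row's parent_id to another row's id. Use LEFT JOIN so rows with parent_id=NULL are kept.
  - task 1 (Review): parent_id=NULL -> NULL
  - task 2 (Deploy): parent_id=NULL -> NULL
  - task 3 (Refactor): parent_id=2 -> Deploy
  - task 4 (Document): parent_id=NULL -> NULL
  - task 5 (Research): parent_id=NULL -> NULL
  - task 6 (Implement): parent_id=NULL -> NULL
  - task 7 (Test): parent_id=2 -> Deploy

SQL:
SELECT a.name AS item, b.name AS parent
FROM tasks a
LEFT JOIN tasks b ON a.parent_id = b.id

Result:
item      | parent
----------+-------
Review    | NULL  
Deploy    | NULL  
Refactor  | Deploy
Document  | NULL  
Research  | NULL  
Implement | NULL  
Test      | Deploy


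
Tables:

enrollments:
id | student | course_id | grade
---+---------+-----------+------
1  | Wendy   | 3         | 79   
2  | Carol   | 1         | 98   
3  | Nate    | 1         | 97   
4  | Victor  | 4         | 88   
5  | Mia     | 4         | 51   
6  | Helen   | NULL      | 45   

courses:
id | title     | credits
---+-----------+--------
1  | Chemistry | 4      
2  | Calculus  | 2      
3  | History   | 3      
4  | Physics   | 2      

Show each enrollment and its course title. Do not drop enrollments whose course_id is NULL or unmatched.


LEFT JOIN keeps every row from enrollments (the left table); where course_id has no match in courses, the course columns become NULL. Walk through each enrollment:
  - enrollment 1 (Wendy): course_id=3 -> matches History
  - enrollment 2 (Carol): course_id=1 -> matches Chemistry
  - enrollment 3 (Nate): course_id=1 -> matches Chemistry
  - enrollment 4 (Victor): course_id=4 -> matches Physics
  - enrollment 5 (Mia): course_id=4 -> matches Physics
  - enrollment 6 (Helen): course_id=NULL, no match -> kept with NULL
All 6 rows appear; 1 has NULL course.

SQL:
SELECT a.student, b.title AS course
FROM enrollments a
LEFT JOIN courses b ON a.course_id = b.id

Result:
student | course   
--------+----------
Wendy   | History  
Carol   | Chemistry
Nate    | Chemistry
Victor  | Physics  
Mia     | Physics  
Helen   | NULL     


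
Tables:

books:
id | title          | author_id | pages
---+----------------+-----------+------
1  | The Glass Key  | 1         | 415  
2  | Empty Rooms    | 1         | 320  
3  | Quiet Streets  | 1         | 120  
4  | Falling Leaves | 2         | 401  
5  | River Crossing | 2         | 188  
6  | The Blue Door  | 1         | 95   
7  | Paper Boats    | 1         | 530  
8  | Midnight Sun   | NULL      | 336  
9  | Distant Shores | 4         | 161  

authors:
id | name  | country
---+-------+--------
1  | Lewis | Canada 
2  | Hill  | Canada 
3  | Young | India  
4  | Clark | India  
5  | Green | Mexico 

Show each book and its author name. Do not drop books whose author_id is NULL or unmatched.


LEFT JOIN keeps every row from books (the left table); where author_id has no match in authors, the author columns become NULL. Walk through each book:
  - book 1 (The Glass Key): author_id=1 -> matches Lewis
  - book 2 (Empty Rooms): author_id=1 -> matches Lewis
  - book 3 (Quiet Streets): author_id=1 -> matches Lewis
  - book 4 (Falling Leaves): author_id=2 -> matches Hill
  - book 5 (River Crossing): author_id=2 -> matches Hill
  - book 6 (The Blue Door): author_id=1 -> matches Lewis
  - book 7 (Paper Boats): author_id=1 -> matches Lewis
  - book 8 (Midnight Sun): author_id=NULL, no match -> kept with NULL
  - book 9 (Distant Shores): author_id=4 -> matches Clark
All 9 rows appear; 1 has NULL author.

SQL:
SELECT a.title, b.name AS author
FROM books a
LEFT JOIN authors b ON a.author_id = b.id

Result:
title          | author
---------------+-------
The Glass Key  | Lewis 
Empty Rooms    | Lewis 
Quiet Streets  | Lewis 
Falling Leaves | Hill  
River Crossing | Hill  
The Blue Door  | Lewis 
Paper Boats    | Lewis 
Midnight Sun   | NULL  
Distant Shores | Clark 


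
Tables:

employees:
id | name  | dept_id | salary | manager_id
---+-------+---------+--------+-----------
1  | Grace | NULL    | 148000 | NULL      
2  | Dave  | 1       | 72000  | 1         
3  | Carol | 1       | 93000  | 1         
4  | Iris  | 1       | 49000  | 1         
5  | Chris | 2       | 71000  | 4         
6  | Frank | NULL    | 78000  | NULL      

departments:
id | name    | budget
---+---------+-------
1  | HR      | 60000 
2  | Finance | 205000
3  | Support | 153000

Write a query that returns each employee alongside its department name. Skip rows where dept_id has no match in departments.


INNER JOIN keeps only employees rows whose dept_id matches an id in departments. Walk through each employee:
  - employee 1 (Grace): dept_id=NULL, no match -> dropped
  - employee 2 (Dave): dept_id=1 -> matches HR
  - employee 3 (Carol): dept_id=1 -> matches HR
  - employee 4 (Iris): dept_id=1 -> matches HR
  - employee 5 (Chris): dept_id=2 -> matches Finance
  - employee 6 (Frank): dept_id=NULL, no match -> dropped
So 2 of 6 rows are dropped.

SQL:
SELECT a.name, b.name AS department
FROM employees a
INNER JOIN departments b ON a.dept_id = b.id

Result:
name  | department
------+-----------
Dave  | HR        
Carol | HR        
Iris  | HR        
Chris | Finance   


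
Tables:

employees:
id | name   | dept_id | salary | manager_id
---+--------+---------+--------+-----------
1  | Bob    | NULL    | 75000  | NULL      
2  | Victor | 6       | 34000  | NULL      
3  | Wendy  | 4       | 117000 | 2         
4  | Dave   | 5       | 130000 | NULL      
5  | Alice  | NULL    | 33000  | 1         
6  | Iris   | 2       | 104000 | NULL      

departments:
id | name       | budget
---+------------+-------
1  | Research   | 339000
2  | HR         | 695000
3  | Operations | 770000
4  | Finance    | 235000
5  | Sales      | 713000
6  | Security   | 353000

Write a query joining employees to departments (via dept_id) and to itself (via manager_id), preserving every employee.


Two LEFT JOINs from the same base table employees: one to departments via dept_id, one to employees itself via manager_id. Both are LEFT so every employee is preserved.
Match against departments:
  - employee 1 (Bob): dept_id=NULL, no match -> kept with NULL
  - employee 2 (Victor): dept_id=6 -> matches Security
  - employee 3 (Wendy): dept_id=4 -> matches Finance
  - employee 4 (Dave): dept_id=5 -> matches Sales
  - employee 5 (Alice): dept_id=NULL, no match -> kept with NULL
  - employee 6 (Iris): dept_id=2 -> matches HR
Match against employees (self):
  - employee 1 (Bob): manager_id=NULL -> NULL
  - employee 2 (Victor): manager_id=NULL -> NULL
  - employee 3 (Wendy): manager_id=2 -> Victor
  - employee 4 (Dave): manager_id=NULL -> NULL
  - employee 5 (Alice): manager_id=1 -> Bob
  - employee 6 (Iris): manager_id=NULL -> NULL

SQL:
SELECT a.name, b.name AS department, c.name AS manager
FROM employees a
LEFT JOIN departments b ON a.dept_id = b.id
LEFT JOIN employees c ON a.manager_id = c.id

Result:
name   | department | manager
-------+------------+--------
Bob    | NULL       | NULL   
Victor | Security   | NULL   
Wendy  | Finance    | Victor 
Dave   | Sales      | NULL   
Alice  | NULL       | Bob    
Iris   | HR         | NULL   


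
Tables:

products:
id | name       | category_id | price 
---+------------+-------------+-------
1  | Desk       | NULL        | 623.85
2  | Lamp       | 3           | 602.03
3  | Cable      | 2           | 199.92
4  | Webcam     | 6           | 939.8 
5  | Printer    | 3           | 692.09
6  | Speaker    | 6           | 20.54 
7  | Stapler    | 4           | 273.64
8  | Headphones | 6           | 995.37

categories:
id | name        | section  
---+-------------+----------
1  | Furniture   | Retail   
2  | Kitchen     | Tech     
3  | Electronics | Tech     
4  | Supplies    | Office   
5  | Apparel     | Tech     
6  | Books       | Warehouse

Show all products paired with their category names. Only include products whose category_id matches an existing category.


INNER JOIN keeps only products rows whose category_id matches an id in categories. Walk through each product:
  - product 1 (Desk): category_id=NULL, no match -> dropped
  - product 2 (Lamp): category_id=3 -> matches Electronics
  - product 3 (Cable): category_id=2 -> matches Kitchen
  - product 4 (Webcam): category_id=6 -> matches Books
  - product 5 (Printer): category_id=3 -> matches Electronics
  - product 6 (Speaker): category_id=6 -> matches Books
  - product 7 (Stapler): category_id=4 -> matches Supplies
  - product 8 (Headphones): category_id=6 -> matches Books
So 1 of 8 rows is dropped.

SQL:
SELECT a.name, b.name AS category
FROM products a
INNER JOIN categories b ON a.category_id = b.id

Result:
name       | category   
-----------+------------
Lamp       | Electronics
Cable      | Kitchen    
Webcam     | Books      
Printer    | Electronics
Speaker    | Books      
Stapler    | Supplies   
Headphones | Books      


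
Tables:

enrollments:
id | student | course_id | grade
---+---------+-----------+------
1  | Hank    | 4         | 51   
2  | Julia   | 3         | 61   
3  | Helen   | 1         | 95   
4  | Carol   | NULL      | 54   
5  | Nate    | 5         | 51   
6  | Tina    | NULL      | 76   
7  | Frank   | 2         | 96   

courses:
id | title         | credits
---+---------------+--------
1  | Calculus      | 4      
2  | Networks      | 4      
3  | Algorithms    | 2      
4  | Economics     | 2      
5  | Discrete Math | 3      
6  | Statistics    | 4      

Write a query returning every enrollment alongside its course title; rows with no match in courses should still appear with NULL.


LEFT JOIN keeps every row from enrollments (the left table); where course_id has no match in courses, the course columns become NULL. Walk through each enrollment:
  - enrollment 1 (Hank): course_id=4 -> matches Economics
  - enrollment 2 (Julia): course_id=3 -> matches Algorithms
  - enrollment 3 (Helen): course_id=1 -> matches Calculus
  - enrollment 4 (Carol): course_id=NULL, no match -> kept with NULL
  - enrollment 5 (Nate): course_id=5 -> matches Discrete Math
  - enrollment 6 (Tina): course_id=NULL, no match -> kept with NULL
  - enrollment 7 (Frank): course_id=2 -> matches Networks
All 7 rows appear; 2 have NULL course.

SQL:
SELECT a.student, b.title AS course
FROM enrollments a
LEFT JOIN courses b ON a.course_id = b.id

Result:
student | course       
--------+--------------
Hank    | Economics    
Julia   | Algorithms   
Helen   | Calculus     
Carol   | NULL         
Nate    | Discrete Math
Tina    | NULL         
Frank   | Networks     


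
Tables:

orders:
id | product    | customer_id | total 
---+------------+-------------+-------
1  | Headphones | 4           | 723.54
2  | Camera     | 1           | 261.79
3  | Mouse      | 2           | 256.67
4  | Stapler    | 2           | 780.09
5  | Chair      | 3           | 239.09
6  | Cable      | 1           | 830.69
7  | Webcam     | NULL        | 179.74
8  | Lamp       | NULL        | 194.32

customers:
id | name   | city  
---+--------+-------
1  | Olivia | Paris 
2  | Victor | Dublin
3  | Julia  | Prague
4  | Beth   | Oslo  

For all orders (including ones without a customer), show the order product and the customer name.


LEFT JOIN keeps every row from orders (the left table); where customer_id has no match in customers, the customer columns become NULL. Walk through each order:
  - order 1 (Headphones): customer_id=4 -> matches Beth
  - order 2 (Camera): customer_id=1 -> matches Olivia
  - order 3 (Mouse): customer_id=2 -> matches Victor
  - order 4 (Stapler): customer_id=2 -> matches Victor
  - order 5 (Chair): customer_id=3 -> matches Julia
  - order 6 (Cable): customer_id=1 -> matches Olivia
  - order 7 (Webcam): customer_id=NULL, no match -> kept with NULL
  - order 8 (Lamp): customer_id=NULL, no match -> kept with NULL
All 8 rows appear; 2 have NULL customer.

SQL:
SELECT a.product, b.name AS customer
FROM orders a
LEFT JOIN customers b ON a.customer_id = b.id

Result:
product    | customer
-----------+---------
Headphones | Beth    
Camera     | Olivia  
Mouse      | Victor  
Stapler    | Victor  
Chair      | Julia   
Cable      | Olivia  
Webcam     | NULL    
Lamp       | NULL    


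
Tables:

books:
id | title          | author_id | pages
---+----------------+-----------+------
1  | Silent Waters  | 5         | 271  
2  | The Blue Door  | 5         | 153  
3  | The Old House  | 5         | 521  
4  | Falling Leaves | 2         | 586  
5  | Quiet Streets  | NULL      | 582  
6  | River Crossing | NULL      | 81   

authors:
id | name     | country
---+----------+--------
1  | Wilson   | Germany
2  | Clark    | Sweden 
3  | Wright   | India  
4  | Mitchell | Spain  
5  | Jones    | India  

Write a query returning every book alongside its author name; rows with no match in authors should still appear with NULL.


LEFT JOIN keeps every row from books (the left table); where author_id has no match in authors, the author columns become NULL. Walk through each book:
  - book 1 (Silent Waters): author_id=5 -> matches Jones
  - book 2 (The Blue Door): author_id=5 -> matches Jones
  - book 3 (The Old House): author_id=5 -> matches Jones
  - book 4 (Falling Leaves): author_id=2 -> matches Clark
  - book 5 (Quiet Streets): author_id=NULL, no match -> kept with NULL
  - book 6 (River Crossing): author_id=NULL, no match -> kept with NULL
All 6 rows appear; 2 have NULL author.

SQL:
SELECT a.title, b.name AS author
FROM books a
LEFT JOIN authors b ON a.author_id = b.id

Result:
title          | author
---------------+-------
Silent Waters  | Jones 
The Blue Door  | Jones 
The Old House  | Jones 
Falling Leaves | Clark 
Quiet Streets  | NULL  
River Crossing | NULL  
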